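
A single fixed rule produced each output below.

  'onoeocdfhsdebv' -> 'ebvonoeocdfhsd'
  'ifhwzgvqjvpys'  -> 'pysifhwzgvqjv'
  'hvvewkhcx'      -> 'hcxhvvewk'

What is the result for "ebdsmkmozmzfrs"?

frsebdsmkmozmz

The transformation: move the last 3 characters to the front (rotate right by 3).
So "ebdsmkmozmzfrs" becomes "frsebdsmkmozmz".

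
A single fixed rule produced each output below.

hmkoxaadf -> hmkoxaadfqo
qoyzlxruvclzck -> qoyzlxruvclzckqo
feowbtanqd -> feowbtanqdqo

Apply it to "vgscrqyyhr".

vgscrqyyhrqo

The transformation: append "qo".
"vgscrqyyhr" → "vgscrqyyhrqo".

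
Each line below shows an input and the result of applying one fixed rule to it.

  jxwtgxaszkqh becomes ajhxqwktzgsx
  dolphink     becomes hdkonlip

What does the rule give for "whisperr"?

Each output is the input with this applied: take characters alternately from the front and the back (1st, last, 2nd, 2nd-last, ...), then move the last character to the front.
Applying both steps to "whisperr": "wrhriesp", then "pwrhries".

pwrhries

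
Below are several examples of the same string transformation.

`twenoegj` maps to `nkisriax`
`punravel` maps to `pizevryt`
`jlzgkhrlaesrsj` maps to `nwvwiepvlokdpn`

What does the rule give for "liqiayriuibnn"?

rrfmymvcemump

In each case the input is transformed by: reverse the string, then shift every letter 4 places forward in the alphabet (wrapping around).
"liqiayriuibnn" → "nnbiuiryaiqil" → "rrfmymvcemump".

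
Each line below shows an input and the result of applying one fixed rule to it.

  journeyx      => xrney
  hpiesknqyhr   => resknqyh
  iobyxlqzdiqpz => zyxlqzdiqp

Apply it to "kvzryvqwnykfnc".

cryvqwnykfn

The rule is to delete the first 3 characters, then move the last character to the front.
"kvzryvqwnykfnc" → "ryvqwnykfnc" → "cryvqwnykfn".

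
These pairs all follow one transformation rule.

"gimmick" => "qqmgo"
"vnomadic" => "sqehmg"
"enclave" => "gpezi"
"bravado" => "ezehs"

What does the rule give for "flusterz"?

ywxivd

The rule is to delete the first 2 characters, then shift every letter 4 places forward in the alphabet (wrapping around).
For "flusterz", step one produces "usterz"; step two turns that into "ywxivd".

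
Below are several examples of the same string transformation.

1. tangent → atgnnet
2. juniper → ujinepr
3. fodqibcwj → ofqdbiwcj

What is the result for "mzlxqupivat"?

Each output is the input with this applied: swap each adjacent pair of characters (1↔2, 3↔4, ...).
For "mzlxqupivat" the result is "zmxluqipavt".

zmxluqipavt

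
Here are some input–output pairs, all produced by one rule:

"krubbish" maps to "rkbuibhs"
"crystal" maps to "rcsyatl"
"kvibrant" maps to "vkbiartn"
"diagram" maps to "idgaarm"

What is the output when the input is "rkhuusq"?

Each output is the input with this applied: swap each adjacent pair of characters (1↔2, 3↔4, ...).
On "rkhuusq" that produces "kruhsuq".

kruhsuq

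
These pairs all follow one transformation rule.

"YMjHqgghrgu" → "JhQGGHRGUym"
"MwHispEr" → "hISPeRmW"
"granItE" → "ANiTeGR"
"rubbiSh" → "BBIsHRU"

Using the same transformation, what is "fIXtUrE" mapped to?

Each output is the input with this applied: move the first 2 characters to the end (rotate left by 2), then flip the case of every letter.
Working it through for "fIXtUrE": intermediate "XtUrEfI", final "xTuReFi".
(Check on "MwHispEr": → "HispErMw" → "hISPeRmW" ✓)

xTuReFi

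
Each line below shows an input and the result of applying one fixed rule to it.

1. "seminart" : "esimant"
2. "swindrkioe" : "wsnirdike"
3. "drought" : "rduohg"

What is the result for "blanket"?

lbnaek

Each output is the input with this applied: swap each adjacent pair of characters (1↔2, 3↔4, ...), then delete the last character.
For "blanket", step one produces "lbnaekt"; step two turns that into "lbnaek".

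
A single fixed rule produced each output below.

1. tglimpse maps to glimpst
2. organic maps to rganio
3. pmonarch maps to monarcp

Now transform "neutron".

eutron

Each output is the input with this applied: delete the last character, then move the first character to the end.
For "neutron", step one produces "neutro"; step two turns that into "eutron".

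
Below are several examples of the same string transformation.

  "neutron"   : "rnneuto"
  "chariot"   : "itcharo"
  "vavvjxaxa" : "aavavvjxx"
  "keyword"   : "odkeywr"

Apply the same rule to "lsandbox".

bxlsando

What's happening: move the last 2 characters to the front (rotate right by 2), then swap the first and last characters.
For "lsandbox", step one produces "oxlsandb"; step two turns that into "bxlsando".
(Check on "keyword": → "rdkeywo" → "odkeywr" ✓)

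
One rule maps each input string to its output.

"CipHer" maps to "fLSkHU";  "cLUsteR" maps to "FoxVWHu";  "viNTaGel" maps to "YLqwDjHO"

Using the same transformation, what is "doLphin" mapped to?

GRoSKLQ

In each case the input is transformed by: shift every letter 3 places forward in the alphabet (wrapping around), then flip the case of every letter.
So "doLphin" becomes "GRoSKLQ".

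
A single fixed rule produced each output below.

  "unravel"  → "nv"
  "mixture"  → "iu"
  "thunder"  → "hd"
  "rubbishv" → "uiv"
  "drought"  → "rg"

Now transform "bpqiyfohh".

The transformation: keep one character in every 3, starting at position 2 (positions 2nd, 5th, 8th, ...).
On "bpqiyfohh" that produces "pyh".

pyh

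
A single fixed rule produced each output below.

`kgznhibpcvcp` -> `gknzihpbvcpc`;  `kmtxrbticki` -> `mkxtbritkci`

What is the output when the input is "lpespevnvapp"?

plseepnvavpp

What's happening: swap each adjacent pair of characters (1↔2, 3↔4, ...).
For "lpespevnvapp" the result is "plseepnvavpp".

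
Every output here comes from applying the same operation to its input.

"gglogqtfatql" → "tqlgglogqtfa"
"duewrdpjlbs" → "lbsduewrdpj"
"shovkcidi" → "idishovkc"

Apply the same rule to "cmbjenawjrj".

The pattern: move the last 3 characters to the front (rotate right by 3).
Doing the same to "cmbjenawjrj": "jrjcmbjenaw".

jrjcmbjenaw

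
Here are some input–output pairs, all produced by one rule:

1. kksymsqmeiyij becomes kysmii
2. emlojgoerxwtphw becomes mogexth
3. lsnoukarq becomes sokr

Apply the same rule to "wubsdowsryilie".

In each case the input is transformed by: keep every other character starting from the second (positions 2nd, 4th, 6th, ...).
On "wubsdowsryilie" that produces "usosyle".

usosyle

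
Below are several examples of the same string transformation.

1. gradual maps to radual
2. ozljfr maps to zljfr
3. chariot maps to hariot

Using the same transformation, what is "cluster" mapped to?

Rule — delete the first character.
On "cluster" that produces "luster".

luster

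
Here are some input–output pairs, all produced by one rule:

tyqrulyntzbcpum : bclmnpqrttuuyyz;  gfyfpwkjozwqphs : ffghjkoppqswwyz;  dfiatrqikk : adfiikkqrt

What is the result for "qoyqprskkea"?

The rule is to sort the characters into alphabetical order.
"qoyqprskkea" → "aekkopqqrsy".

aekkopqqrsy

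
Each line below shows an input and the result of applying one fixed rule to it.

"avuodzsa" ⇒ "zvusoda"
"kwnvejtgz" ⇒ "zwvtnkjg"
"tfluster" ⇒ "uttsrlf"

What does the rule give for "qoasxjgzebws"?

In each case the input is transformed by: sort the characters into reverse alphabetical order, then delete the last character.
Working it through for "qoasxjgzebws": intermediate "zxwssqojgeba", final "zxwssqojgeb".

zxwssqojgeb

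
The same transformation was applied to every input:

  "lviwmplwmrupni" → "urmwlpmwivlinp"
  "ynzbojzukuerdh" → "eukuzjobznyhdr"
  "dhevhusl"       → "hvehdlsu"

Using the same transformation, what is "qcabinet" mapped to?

ibacqten

The transformation: reverse the string, then move the first 3 characters to the end (rotate left by 3).
"qcabinet" → "tenibacq" → "ibacqten".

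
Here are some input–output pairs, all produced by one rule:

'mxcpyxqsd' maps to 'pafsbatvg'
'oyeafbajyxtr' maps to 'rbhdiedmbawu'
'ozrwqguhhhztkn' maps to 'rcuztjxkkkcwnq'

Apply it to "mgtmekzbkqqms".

Each output is the input with this applied: shift every letter 3 places forward in the alphabet (wrapping around).
For "mgtmekzbkqqms" the result is "pjwphncenttpv".

pjwphncenttpv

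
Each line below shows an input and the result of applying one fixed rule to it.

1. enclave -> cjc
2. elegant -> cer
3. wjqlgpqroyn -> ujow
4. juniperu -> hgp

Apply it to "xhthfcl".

vfj

The pattern: keep one character in every 3, starting at position 1 (positions 1st, 4th, 7th, ...), then shift every letter 2 places backward in the alphabet (wrapping around).
"xhthfcl" → "vfj".
(Check on "wjqlgpqroyn": → "wlqy" → "ujow" ✓)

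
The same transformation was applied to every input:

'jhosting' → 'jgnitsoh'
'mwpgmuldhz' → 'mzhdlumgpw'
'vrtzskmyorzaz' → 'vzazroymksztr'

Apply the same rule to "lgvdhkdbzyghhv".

The pattern: move the first character to the end, then reverse the string.
For "lgvdhkdbzyghhv", step one produces "gvdhkdbzyghhvl"; step two turns that into "lvhhgyzbdkhdvg".
(Check on "mwpgmuldhz": → "wpgmuldhzm" → "mzhdlumgpw" ✓)

lvhhgyzbdkhdvg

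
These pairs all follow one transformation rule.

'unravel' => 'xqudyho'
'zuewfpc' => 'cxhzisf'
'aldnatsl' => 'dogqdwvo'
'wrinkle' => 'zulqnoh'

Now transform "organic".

rujdqlf

In each case the input is transformed by: shift every letter 3 places forward in the alphabet (wrapping around).
On "organic" that produces "rujdqlf".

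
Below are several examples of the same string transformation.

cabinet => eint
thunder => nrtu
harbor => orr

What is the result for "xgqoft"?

qtx

Each output is the input with this applied: sort the characters into alphabetical order, then delete the first 3 characters.
On "xgqoft": the first step gives "fgoqtx", and the second then gives "qtx".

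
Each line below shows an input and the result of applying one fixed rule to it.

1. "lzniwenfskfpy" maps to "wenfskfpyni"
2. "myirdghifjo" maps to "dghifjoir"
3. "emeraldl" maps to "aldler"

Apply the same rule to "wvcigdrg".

In each case the input is transformed by: delete the first 2 characters, then move the first 2 characters to the end (rotate left by 2).
Doing the same to "wvcigdrg": "gdrgci".

gdrgci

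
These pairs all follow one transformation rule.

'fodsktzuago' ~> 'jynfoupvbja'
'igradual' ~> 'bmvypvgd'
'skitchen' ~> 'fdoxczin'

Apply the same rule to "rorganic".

Rule — move the first character to the end, then shift every letter 5 places backward in the alphabet (wrapping around).
So "rorganic" becomes "jmbvidxm".

jmbvidxm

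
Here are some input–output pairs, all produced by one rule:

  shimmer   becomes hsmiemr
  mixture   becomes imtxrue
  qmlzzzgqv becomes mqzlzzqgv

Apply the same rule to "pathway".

In each case the input is transformed by: swap each adjacent pair of characters (1↔2, 3↔4, ...).
"pathway" → "aphtawy".

aphtawy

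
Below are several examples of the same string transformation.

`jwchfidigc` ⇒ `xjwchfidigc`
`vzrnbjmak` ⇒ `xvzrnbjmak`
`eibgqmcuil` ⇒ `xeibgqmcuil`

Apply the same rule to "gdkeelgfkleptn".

In each case the input is transformed by: prepend "x".
Doing the same to "gdkeelgfkleptn": "xgdkeelgfkleptn".

xgdkeelgfkleptn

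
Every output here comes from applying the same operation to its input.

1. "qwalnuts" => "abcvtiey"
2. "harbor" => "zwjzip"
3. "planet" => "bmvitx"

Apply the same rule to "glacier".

Each output is the input with this applied: reverse the string, then shift every letter 8 places forward in the alphabet (wrapping around).
Starting from "glacier": after the first operation, "reicalg"; after the second, "zmqkito".

zmqkito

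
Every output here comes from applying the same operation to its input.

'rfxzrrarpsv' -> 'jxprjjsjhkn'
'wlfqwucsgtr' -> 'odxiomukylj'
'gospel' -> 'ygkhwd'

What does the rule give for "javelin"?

The transformation: shift every letter 8 places backward in the alphabet (wrapping around).
So "javelin" becomes "bsnwdaf".

bsnwdaf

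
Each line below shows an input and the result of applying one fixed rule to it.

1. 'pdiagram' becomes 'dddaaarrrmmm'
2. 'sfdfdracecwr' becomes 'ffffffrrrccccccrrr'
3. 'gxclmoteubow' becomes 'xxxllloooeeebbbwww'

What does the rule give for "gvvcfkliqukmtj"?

Looking at the pairs, the operation is to keep every other character starting from the second (positions 2nd, 4th, 6th, ...), then repeat every character 3 times.
"gvvcfkliqukmtj" → "vvvccckkkiiiuuummmjjj".

vvvccckkkiiiuuummmjjj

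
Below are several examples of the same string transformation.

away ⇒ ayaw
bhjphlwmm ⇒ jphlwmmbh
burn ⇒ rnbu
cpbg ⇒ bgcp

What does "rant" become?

ntra

The pattern: move the first 2 characters to the end (rotate left by 2).
Applying that to "rant" gives "ntra".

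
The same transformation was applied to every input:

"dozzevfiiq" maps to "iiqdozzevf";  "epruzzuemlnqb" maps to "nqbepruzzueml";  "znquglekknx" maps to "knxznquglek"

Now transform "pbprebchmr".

hmrpbprebc

Rule — move the last 3 characters to the front (rotate right by 3).
So "pbprebchmr" becomes "hmrpbprebc".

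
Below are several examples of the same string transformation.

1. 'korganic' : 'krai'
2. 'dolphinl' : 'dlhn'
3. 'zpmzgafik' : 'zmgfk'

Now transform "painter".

pitr

The rule is to keep every other character starting from the first (positions 1st, 3rd, 5th, ...).
Doing the same to "painter": "pitr".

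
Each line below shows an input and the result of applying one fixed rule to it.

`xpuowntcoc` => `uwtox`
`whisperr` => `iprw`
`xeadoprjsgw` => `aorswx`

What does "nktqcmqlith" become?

The transformation: keep every other character starting from the first (positions 1st, 3rd, 5th, ...), then move the first character to the end.
On "nktqcmqlith": the first step gives "ntcqih", and the second then gives "tcqihn".
(Check on "xpuowntcoc": → "xuwto" → "uwtox" ✓)

tcqihn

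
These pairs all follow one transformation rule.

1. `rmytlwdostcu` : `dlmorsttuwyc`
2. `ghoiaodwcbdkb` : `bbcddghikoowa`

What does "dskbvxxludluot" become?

In each case the input is transformed by: sort the characters into alphabetical order, then move the first character to the end.
On "dskbvxxludluot" that produces "ddkllostuuvxxb".
(Check on "rmytlwdostcu": → "cdlmorsttuwy" → "dlmorsttuwyc" ✓)

ddkllostuuvxxb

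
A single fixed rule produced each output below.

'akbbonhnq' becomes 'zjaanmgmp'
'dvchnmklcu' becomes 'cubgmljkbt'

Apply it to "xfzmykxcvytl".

weylxjwbuxsk

The transformation: shift every letter 1 place backward in the alphabet (wrapping around).
Applying that to "xfzmykxcvytl" gives "weylxjwbuxsk".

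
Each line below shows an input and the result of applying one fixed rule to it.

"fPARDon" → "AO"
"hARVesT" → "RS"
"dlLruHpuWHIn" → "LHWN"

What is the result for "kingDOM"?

NO

Looking at the pairs, the operation is to keep one character in every 3, starting at position 3 (positions 3rd, 6th, 9th, ...), then convert every letter to uppercase.
Applying both steps to "kingDOM": "nO", then "NO".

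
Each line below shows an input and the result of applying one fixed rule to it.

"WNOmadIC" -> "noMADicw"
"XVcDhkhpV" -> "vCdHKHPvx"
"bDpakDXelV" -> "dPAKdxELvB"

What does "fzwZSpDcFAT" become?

ZWzsPdCfatF

The transformation: move the first character to the end, then flip the case of every letter.
Applying both steps to "fzwZSpDcFAT": "zwZSpDcFATf", then "ZWzsPdCfatF".
(Check on "WNOmadIC": → "NOmadICW" → "noMADicw" ✓)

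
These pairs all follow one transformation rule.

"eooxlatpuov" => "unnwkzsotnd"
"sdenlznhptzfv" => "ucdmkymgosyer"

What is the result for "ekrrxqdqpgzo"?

The rule is to shift every letter 1 place backward in the alphabet (wrapping around), then swap the first and last characters.
For "ekrrxqdqpgzo", step one produces "djqqwpcpofyn"; step two turns that into "njqqwpcpofyd".

njqqwpcpofyd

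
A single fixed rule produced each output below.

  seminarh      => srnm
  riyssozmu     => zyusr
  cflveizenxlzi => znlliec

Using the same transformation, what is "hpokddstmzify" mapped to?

ysomihd

Each output is the input with this applied: keep every other character starting from the first (positions 1st, 3rd, 5th, ...), then sort the characters into reverse alphabetical order.
For "hpokddstmzify", step one produces "hodsmiy"; step two turns that into "ysomihd".
(Check on "riyssozmu": → "ryszu" → "zyusr" ✓)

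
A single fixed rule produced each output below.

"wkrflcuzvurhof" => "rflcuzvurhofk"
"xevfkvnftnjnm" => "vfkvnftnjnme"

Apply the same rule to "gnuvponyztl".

Each output is the input with this applied: delete the first character, then move the first character to the end.
Applying both steps to "gnuvponyztl": "nuvponyztl", then "uvponyztln".

uvponyztln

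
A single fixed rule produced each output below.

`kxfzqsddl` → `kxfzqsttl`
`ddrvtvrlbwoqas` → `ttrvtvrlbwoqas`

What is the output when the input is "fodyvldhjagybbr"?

Rule — replace every "d" with "t".
So "fodyvldhjagybbr" becomes "fotyvlthjagybbr".

fotyvlthjagybbr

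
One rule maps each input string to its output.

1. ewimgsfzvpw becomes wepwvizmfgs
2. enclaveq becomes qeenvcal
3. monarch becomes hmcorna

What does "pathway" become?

ypaawth

The transformation: take characters alternately from the front and the back (1st, last, 2nd, 2nd-last, ...), then swap each adjacent pair of characters (1↔2, 3↔4, ...).
So "pathway" becomes "ypaawth".
(Check on "enclaveq": → "eqnecvla" → "qeenvcal" ✓)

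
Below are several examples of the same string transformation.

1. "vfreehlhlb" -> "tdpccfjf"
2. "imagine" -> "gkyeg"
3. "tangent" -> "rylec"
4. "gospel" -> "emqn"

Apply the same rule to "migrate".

kgepy

Rule — delete the last 2 characters, then shift every letter 2 places backward in the alphabet (wrapping around).
Starting from "migrate": after the first operation, "migra"; after the second, "kgepy".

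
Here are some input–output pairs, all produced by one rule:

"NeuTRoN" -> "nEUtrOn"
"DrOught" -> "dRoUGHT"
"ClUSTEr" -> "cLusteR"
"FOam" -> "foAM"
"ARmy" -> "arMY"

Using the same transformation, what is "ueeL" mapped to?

UEEl

The pattern: flip the case of every letter.
Applying that to "ueeL" gives "UEEl".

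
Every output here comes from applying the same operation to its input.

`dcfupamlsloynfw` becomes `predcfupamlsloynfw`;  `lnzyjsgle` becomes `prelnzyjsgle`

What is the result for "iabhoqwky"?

preiabhoqwky

Each output is the input with this applied: prepend "pre".
Applying that to "iabhoqwky" gives "preiabhoqwky".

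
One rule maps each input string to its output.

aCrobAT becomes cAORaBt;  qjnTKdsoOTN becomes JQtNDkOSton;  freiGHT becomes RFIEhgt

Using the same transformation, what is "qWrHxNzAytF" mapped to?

The pattern: flip the case of every letter, then swap each adjacent pair of characters (1↔2, 3↔4, ...).
On "qWrHxNzAytF" that produces "wQhRnXaZTYf".

wQhRnXaZTYf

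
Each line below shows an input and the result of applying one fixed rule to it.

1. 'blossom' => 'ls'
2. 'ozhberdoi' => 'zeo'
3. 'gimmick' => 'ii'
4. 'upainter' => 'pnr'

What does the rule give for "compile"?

What's happening: keep one character in every 3, starting at position 2 (positions 2nd, 5th, 8th, ...).
So "compile" becomes "oi".

oi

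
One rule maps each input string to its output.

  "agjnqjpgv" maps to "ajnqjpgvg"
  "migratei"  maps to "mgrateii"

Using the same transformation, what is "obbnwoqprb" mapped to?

obnwoqprbb

The rule is to move the first character to the end, then swap the first and last characters.
Starting from "obbnwoqprb": after the first operation, "bbnwoqprbo"; after the second, "obnwoqprbb".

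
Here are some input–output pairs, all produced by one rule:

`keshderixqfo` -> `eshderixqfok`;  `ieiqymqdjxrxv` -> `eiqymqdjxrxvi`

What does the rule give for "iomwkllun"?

omwklluni

In each case the input is transformed by: move the first character to the end.
Doing the same to "iomwkllun": "omwklluni".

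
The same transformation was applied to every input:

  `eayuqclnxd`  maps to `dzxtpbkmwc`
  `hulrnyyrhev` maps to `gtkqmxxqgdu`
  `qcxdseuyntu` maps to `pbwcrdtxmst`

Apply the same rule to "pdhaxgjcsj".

ocgzwfibri

Looking at the pairs, the operation is to shift every letter 1 place backward in the alphabet (wrapping around).
Applying that to "pdhaxgjcsj" gives "ocgzwfibri".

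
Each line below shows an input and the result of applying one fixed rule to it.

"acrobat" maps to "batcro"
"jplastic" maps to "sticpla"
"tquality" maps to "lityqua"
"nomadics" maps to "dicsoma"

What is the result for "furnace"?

Looking at the pairs, the operation is to delete the first character, then move the first 3 characters to the end (rotate left by 3).
"furnace" → "urnace" → "aceurn".

aceurn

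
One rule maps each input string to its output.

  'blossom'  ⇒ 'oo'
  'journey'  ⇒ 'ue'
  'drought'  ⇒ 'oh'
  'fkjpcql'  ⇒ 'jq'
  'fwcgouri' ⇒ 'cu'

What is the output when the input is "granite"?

at

Rule — keep one character in every 3, starting at position 3 (positions 3rd, 6th, 9th, ...).
So "granite" becomes "at".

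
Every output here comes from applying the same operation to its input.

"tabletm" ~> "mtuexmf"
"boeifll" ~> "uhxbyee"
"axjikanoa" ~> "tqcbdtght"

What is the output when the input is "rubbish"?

knuubla

What's happening: shift every letter 7 places backward in the alphabet (wrapping around).
So "rubbish" becomes "knuubla".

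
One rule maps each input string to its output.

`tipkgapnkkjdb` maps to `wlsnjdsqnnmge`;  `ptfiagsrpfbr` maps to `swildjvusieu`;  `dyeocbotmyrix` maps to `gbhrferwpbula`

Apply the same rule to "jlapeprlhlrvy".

modshsuokouyb

Each output is the input with this applied: shift every letter 3 places forward in the alphabet (wrapping around).
"jlapeprlhlrvy" → "modshsuokouyb".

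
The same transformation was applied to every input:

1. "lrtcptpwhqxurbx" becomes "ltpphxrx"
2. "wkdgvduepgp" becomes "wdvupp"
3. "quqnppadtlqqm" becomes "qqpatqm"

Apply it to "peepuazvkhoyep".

peuzkoe

The rule is to keep every other character starting from the first (positions 1st, 3rd, 5th, ...).
So "peepuazvkhoyep" becomes "peuzkoe".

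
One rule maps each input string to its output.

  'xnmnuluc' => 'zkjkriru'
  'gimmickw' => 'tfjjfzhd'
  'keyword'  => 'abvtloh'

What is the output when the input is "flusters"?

The transformation: swap the first and last characters, then shift every letter 3 places backward in the alphabet (wrapping around).
Working it through for "flusters": intermediate "slusterf", final "pirpqboc".

pirpqboc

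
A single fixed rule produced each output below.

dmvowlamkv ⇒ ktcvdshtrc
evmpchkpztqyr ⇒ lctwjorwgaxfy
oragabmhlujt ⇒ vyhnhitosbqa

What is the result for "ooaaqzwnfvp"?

The transformation: shift every letter 7 places forward in the alphabet (wrapping around).
Applying that to "ooaaqzwnfvp" gives "vvhhxgdumcw".

vvhhxgdumcw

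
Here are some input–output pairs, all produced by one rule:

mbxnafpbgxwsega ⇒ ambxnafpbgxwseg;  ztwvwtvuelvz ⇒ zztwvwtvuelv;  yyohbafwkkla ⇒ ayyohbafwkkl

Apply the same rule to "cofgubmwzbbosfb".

Looking at the pairs, the operation is to move the last character to the front.
For "cofgubmwzbbosfb" the result is "bcofgubmwzbbosf".

bcofgubmwzbbosf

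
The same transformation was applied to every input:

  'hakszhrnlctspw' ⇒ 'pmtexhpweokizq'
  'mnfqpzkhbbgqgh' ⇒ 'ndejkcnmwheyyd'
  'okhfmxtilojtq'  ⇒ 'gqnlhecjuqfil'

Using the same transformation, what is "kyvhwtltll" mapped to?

qiihvsetqi

Rule — shift every letter 3 places backward in the alphabet (wrapping around), then move the last 3 characters to the front (rotate right by 3).
Working it through for "kyvhwtltll": intermediate "hvsetqiqii", final "qiihvsetqi".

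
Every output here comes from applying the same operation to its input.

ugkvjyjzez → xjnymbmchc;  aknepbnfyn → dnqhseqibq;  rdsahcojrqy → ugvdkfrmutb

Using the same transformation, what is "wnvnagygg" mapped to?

zqyqdjbjj

The pattern: shift every letter 3 places forward in the alphabet (wrapping around).
"wnvnagygg" → "zqyqdjbjj".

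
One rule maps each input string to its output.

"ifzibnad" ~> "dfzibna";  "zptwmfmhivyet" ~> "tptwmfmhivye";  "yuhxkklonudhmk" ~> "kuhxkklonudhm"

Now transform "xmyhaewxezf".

fmyhaewxez

Rule — swap the first and last characters, then delete the last character.
Applying both steps to "xmyhaewxezf": "fmyhaewxezx", then "fmyhaewxez".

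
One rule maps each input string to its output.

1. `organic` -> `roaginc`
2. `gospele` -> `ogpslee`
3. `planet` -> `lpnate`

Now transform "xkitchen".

kxtihcne

The transformation: swap each adjacent pair of characters (1↔2, 3↔4, ...).
So "xkitchen" becomes "kxtihcne".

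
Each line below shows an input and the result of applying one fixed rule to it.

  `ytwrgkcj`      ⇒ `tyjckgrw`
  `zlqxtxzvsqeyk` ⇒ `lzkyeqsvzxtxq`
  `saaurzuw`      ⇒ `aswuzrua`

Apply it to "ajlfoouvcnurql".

The pattern: move the first 2 characters to the end (rotate left by 2), then reverse the string.
On "ajlfoouvcnurql": the first step gives "lfoouvcnurqlaj", and the second then gives "jalqruncvuoofl".

jalqruncvuoofl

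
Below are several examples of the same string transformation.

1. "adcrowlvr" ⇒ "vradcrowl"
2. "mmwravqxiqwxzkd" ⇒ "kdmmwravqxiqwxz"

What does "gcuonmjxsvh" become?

What's happening: move the last 2 characters to the front (rotate right by 2).
So "gcuonmjxsvh" becomes "vhgcuonmjxs".

vhgcuonmjxs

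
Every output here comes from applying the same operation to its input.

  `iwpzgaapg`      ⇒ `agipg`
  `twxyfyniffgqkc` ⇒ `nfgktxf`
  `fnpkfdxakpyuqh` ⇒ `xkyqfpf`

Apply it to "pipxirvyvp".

What's happening: keep every other character starting from the first (positions 1st, 3rd, 5th, ...), then move the first 3 characters to the end (rotate left by 3).
On "pipxirvyvp": the first step gives "ppivv", and the second then gives "vvppi".

vvppi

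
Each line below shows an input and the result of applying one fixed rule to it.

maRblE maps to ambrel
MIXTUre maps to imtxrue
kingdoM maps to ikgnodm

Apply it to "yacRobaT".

ayrcbota

In each case the input is transformed by: swap each adjacent pair of characters (1↔2, 3↔4, ...), then convert every letter to lowercase.
Applying both steps to "yacRobaT": "ayRcboTa", then "ayrcbota".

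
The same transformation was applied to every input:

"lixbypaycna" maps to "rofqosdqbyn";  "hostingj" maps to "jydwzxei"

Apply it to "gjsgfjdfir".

The transformation: move the first 3 characters to the end (rotate left by 3), then shift every letter 10 places backward in the alphabet (wrapping around).
For "gjsgfjdfir", step one produces "gfjdfirgjs"; step two turns that into "wvztvyhwzi".
(Check on "lixbypaycna": → "bypaycnalix" → "rofqosdqbyn" ✓)

wvztvyhwzi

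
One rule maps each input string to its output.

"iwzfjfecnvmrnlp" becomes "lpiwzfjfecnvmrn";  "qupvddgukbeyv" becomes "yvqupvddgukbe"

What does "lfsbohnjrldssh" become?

shlfsbohnjrlds

Looking at the pairs, the operation is to move the last 2 characters to the front (rotate right by 2).
On "lfsbohnjrldssh" that produces "shlfsbohnjrlds".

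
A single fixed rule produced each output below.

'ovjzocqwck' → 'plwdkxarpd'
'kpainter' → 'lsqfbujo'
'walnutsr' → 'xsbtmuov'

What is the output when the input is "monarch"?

In each case the input is transformed by: shift every letter 1 place forward in the alphabet (wrapping around), then take characters alternately from the front and the back (1st, last, 2nd, 2nd-last, ...).
Applying both steps to "monarch": "npobsdi", then "nipdosb".

nipdosb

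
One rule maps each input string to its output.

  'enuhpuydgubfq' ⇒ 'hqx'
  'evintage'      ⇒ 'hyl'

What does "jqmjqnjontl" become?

mtp

What's happening: shift every letter 3 places forward in the alphabet (wrapping around), then keep only the first 3 characters.
"jqmjqnjontl" → "mtp".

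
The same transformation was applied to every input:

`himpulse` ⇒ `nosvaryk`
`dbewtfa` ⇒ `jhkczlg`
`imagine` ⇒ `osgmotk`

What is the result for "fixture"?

The pattern: shift every letter 6 places forward in the alphabet (wrapping around).
For "fixture" the result is "lodzaxk".

lodzaxk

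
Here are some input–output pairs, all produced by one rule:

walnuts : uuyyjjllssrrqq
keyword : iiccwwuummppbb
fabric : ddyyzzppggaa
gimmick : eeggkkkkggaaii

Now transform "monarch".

Each output is the input with this applied: double every character, then shift every letter 2 places backward in the alphabet (wrapping around).
Applying both steps to "monarch": "mmoonnaarrcchh", then "kkmmllyyppaaff".

kkmmllyyppaaff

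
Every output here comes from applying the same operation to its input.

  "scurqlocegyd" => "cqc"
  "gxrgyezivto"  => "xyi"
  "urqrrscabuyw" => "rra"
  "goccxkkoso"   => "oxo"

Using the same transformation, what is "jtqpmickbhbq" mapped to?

tmk

The transformation: delete the last 2 characters, then keep one character in every 3, starting at position 2 (positions 2nd, 5th, 8th, ...).
"jtqpmickbhbq" → "jtqpmickbh" → "tmk".
(Check on "urqrrscabuyw": → "urqrrscabu" → "rra" ✓)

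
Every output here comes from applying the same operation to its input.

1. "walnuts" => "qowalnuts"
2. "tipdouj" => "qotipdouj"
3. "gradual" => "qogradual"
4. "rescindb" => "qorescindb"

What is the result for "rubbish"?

qorubbish

Rule — prepend "qo".
"rubbish" → "qorubbish".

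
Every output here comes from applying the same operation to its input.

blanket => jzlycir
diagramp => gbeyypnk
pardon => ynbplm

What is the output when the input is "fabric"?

ydpzag

The rule is to shift every letter 2 places backward in the alphabet (wrapping around), then swap each adjacent pair of characters (1↔2, 3↔4, ...).
Applying both steps to "fabric": "dyzpga", then "ydpzag".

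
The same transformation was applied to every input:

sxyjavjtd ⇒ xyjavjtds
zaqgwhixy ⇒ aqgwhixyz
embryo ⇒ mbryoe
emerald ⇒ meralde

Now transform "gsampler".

Each output is the input with this applied: move the first character to the end.
Applying that to "gsampler" gives "samplerg".

samplerg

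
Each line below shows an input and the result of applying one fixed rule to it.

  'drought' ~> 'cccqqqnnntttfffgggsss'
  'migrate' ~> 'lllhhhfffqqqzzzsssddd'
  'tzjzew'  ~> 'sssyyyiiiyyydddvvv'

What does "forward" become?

The pattern: repeat every character 3 times, then shift every letter 1 place backward in the alphabet (wrapping around).
For "forward", step one produces "fffooorrrwwwaaarrrddd"; step two turns that into "eeennnqqqvvvzzzqqqccc".

eeennnqqqvvvzzzqqqccc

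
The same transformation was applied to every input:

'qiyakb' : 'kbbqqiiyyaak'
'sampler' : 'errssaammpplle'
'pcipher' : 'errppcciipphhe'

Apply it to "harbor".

orrhhaarrbbo

Each output is the input with this applied: double every character, then move the last 3 characters to the front (rotate right by 3).
"harbor" → "hhaarrbboorr" → "orrhhaarrbbo".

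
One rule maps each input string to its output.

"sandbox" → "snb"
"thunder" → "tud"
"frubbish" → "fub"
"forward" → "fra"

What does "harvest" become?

The pattern: keep every other character starting from the first (positions 1st, 3rd, 5th, ...), then delete the last character.
For "harvest", step one produces "hret"; step two turns that into "hre".
(Check on "sandbox": → "snbx" → "snb" ✓)

hre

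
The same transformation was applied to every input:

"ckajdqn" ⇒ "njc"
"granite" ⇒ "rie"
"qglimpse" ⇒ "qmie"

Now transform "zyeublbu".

yueb

The pattern: sort the characters into reverse alphabetical order, then keep every other character starting from the second (positions 2nd, 4th, 6th, ...).
"zyeublbu" → "yueb".
(Check on "granite": → "trnigea" → "rie" ✓)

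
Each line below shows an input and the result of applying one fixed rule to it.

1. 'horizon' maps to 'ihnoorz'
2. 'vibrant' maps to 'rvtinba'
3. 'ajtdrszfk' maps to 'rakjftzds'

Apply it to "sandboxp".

bspaxnod

Rule — take characters alternately from the front and the back (1st, last, 2nd, 2nd-last, ...), then move the last character to the front.
On "sandboxp" that produces "bspaxnod".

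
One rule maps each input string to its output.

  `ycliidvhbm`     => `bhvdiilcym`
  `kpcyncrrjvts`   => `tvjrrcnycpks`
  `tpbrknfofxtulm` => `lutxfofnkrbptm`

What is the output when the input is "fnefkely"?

Rule — reverse the string, then move the first character to the end.
Starting from "fnefkely": after the first operation, "ylekfenf"; after the second, "lekfenfy".

lekfenfy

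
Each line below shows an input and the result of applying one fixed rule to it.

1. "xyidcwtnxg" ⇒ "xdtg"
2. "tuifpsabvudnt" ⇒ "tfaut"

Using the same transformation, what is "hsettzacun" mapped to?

htan

The transformation: keep one character in every 3, starting at position 1 (positions 1st, 4th, 7th, ...).
For "hsettzacun" the result is "htan".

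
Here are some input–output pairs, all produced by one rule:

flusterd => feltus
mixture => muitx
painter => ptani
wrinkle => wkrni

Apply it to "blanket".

The pattern: delete the last 2 characters, then take characters alternately from the front and the back (1st, last, 2nd, 2nd-last, ...).
For "blanket", step one produces "blank"; step two turns that into "bklna".

bklna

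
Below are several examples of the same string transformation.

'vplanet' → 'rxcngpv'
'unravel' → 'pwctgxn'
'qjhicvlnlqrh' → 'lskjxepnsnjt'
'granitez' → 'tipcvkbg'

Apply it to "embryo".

The transformation: swap each adjacent pair of characters (1↔2, 3↔4, ...), then shift every letter 2 places forward in the alphabet (wrapping around).
"embryo" → "merboy" → "ogtdqa".

ogtdqa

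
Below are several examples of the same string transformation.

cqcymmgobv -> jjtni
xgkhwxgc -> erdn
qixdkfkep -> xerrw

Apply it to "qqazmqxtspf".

Rule — shift every letter 7 places forward in the alphabet (wrapping around), then keep every other character starting from the first (positions 1st, 3rd, 5th, ...).
For "qqazmqxtspf", step one produces "xxhgtxeazwm"; step two turns that into "xhtezm".

xhtezm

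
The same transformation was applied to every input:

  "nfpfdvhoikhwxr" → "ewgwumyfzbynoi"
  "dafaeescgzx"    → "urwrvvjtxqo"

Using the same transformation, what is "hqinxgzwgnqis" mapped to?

The transformation: shift every letter 9 places backward in the alphabet (wrapping around).
Applying that to "hqinxgzwgnqis" gives "yhzeoxqnxehzj".

yhzeoxqnxehzj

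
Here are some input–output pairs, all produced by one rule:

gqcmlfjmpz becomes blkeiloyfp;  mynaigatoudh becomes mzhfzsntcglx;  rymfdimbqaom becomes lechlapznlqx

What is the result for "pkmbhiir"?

Each output is the input with this applied: move the first 2 characters to the end (rotate left by 2), then shift every letter 1 place backward in the alphabet (wrapping around).
"pkmbhiir" → "mbhiirpk" → "laghhqoj".

laghhqoj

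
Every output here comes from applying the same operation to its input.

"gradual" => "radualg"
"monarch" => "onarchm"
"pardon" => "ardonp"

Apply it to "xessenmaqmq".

In each case the input is transformed by: move the first character to the end.
Applying that to "xessenmaqmq" gives "essenmaqmqx".

essenmaqmqx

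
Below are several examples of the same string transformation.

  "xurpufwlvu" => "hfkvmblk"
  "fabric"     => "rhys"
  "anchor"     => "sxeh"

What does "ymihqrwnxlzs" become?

Looking at the pairs, the operation is to delete the first 2 characters, then shift every letter 10 places backward in the alphabet (wrapping around).
Applying both steps to "ymihqrwnxlzs": "ihqrwnxlzs", then "yxghmdnbpi".
(Check on "xurpufwlvu": → "rpufwlvu" → "hfkvmblk" ✓)

yxghmdnbpi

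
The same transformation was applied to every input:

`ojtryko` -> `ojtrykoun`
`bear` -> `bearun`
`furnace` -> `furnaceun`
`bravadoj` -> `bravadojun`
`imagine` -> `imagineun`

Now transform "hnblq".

The rule is to append "un".
For "hnblq" the result is "hnblqun".

hnblqun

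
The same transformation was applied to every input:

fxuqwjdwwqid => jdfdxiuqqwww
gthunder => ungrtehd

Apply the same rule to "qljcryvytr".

ryqrltjycv

In each case the input is transformed by: take characters alternately from the front and the back (1st, last, 2nd, 2nd-last, ...), then move the last 2 characters to the front (rotate right by 2).
"qljcryvytr" → "qrltjycvry" → "ryqrltjycv".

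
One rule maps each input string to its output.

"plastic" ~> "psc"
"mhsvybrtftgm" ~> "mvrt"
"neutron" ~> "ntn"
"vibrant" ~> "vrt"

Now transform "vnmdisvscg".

vdvg

Looking at the pairs, the operation is to keep one character in every 3, starting at position 1 (positions 1st, 4th, 7th, ...).
Applying that to "vnmdisvscg" gives "vdvg".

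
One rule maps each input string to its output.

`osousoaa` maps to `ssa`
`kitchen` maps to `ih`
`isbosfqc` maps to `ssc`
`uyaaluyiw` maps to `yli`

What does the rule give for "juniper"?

up

The rule is to keep one character in every 3, starting at position 2 (positions 2nd, 5th, 8th, ...).
Doing the same to "juniper": "up".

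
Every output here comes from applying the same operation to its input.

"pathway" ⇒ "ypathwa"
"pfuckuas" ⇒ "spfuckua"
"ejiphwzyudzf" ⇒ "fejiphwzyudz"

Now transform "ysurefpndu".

The transformation: move the last character to the front.
On "ysurefpndu" that produces "uysurefpnd".

uysurefpnd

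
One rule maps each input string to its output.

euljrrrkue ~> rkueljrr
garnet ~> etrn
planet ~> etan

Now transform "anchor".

orch

In each case the input is transformed by: delete the first 2 characters, then swap the front and back halves of the string.
"anchor" → "chor" → "orch".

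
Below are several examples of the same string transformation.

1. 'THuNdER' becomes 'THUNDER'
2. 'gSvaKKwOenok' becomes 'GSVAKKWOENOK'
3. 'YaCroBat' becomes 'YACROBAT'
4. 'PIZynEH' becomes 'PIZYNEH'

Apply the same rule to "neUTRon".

Looking at the pairs, the operation is to convert every letter to uppercase.
"neUTRon" → "NEUTRON".

NEUTRON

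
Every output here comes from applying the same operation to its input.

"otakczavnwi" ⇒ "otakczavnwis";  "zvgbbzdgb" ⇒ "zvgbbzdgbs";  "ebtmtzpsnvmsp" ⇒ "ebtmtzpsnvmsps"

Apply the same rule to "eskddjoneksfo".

eskddjoneksfos

In each case the input is transformed by: append "s".
For "eskddjoneksfo" the result is "eskddjoneksfos".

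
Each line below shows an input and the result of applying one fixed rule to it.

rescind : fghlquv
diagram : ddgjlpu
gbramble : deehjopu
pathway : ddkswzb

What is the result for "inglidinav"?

The rule is to sort the characters into alphabetical order, then shift every letter 3 places forward in the alphabet (wrapping around).
Applying both steps to "inglidinav": "adgiiilnnv", then "dgjllloqqy".

dgjllloqqy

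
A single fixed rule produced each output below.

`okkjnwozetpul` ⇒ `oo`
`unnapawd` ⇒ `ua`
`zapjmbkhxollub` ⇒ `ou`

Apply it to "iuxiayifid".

The transformation: keep one character in every 3, starting at position 1 (positions 1st, 4th, 7th, ...), then keep only the vowels.
For "iuxiayifid", step one produces "iiid"; step two turns that into "iii".

iii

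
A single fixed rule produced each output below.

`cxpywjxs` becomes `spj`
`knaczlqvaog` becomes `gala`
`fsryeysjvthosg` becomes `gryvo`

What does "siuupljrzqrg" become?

In each case the input is transformed by: move the last character to the front, then keep one character in every 3, starting at position 1 (positions 1st, 4th, 7th, ...).
Starting from "siuupljrzqrg": after the first operation, "gsiuupljrzqr"; after the second, "gulz".

gulz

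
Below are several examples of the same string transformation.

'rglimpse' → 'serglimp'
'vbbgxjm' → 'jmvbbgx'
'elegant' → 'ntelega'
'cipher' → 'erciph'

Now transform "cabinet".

What's happening: move the last 2 characters to the front (rotate right by 2).
Doing the same to "cabinet": "etcabin".

etcabin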